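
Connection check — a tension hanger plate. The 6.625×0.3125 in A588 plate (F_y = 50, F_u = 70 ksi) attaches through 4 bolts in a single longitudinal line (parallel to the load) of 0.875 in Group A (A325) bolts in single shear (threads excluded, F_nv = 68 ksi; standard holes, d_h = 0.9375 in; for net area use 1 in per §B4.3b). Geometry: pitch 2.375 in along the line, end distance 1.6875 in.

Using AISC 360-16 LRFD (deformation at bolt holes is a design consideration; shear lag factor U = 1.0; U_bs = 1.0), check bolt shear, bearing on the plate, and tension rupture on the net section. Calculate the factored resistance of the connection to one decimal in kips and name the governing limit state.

92.3 kips (net-section rupture governs)

Bolt shear: A_b = π(0.875)²/4 = 0.60132 in². φR_n = 0.75 × 68 × 0.60132 × 4 × 1 = 122.7 kips.
Bearing (0.3125 in plate, F_u = 70 ksi): end bolts L_c = 1.6875 − 0.9375/2 = 1.21875, R_n = min(1.2×1.21875×0.3125×70, 2.4×0.875×0.3125×70) = 31.992 kips/bolt; interior L_c = 2.375 − 0.9375 = 1.4375, R_n = 37.734 kips/bolt. φR_n = 0.75 × (1×31.992 + 3×37.734) = 108.9 kips.
Tension rupture (net): A_n = (6.625 − 1×1)×0.3125 = 1.7578 in² (U = 1.0, A_e = A_n). φR_n = 0.75 × 70 × 1.7578 = 92.3 kips.
Governing: min(122.7, 108.9, 92.3) = 92.3 kips → net-section rupture.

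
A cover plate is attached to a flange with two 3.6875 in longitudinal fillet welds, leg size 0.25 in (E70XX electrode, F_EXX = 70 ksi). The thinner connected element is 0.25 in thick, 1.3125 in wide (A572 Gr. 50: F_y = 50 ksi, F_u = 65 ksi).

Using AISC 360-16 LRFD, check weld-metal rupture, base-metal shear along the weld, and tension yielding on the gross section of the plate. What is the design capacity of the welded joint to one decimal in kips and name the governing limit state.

Weld metal: throat = 0.707×0.25 = 0.17675 in, L = 2×3.6875 = 7.375 in. φR_n = 0.75 × 0.6 × 70 × 0.17675 × 7.375 = 41.1 kips.
Base metal shear (0.25 in plate): yield φR_n = 1.0×0.6×50×0.25×7.375 = 55.3 kips; rupture φR_n = 0.75×0.6×65×0.25×7.375 = 53.9 kips; take 53.9 kips (rupture).
Tension yield (gross): A_g = 1.3125×0.25 = 0.32813 in². φR_n = 0.90 × 50 × 0.32813 = 14.8 kips.
Governing: min(41.1, 53.9, 14.8) = 14.8 kips → gross-section yield.

14.8 kips (gross-section yield governs)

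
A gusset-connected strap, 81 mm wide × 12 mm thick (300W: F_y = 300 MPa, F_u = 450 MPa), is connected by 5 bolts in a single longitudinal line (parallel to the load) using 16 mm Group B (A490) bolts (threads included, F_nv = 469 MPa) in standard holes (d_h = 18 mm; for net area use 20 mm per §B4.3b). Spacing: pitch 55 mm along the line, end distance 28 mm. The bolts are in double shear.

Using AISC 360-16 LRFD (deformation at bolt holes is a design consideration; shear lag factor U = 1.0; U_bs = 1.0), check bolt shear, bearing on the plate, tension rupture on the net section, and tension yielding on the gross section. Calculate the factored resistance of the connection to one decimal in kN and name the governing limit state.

Bolt shear: A_b = π(16)²/4 = 201.06 mm². φR_n = 0.75 × 469 × 201.06 × 5 × 2 = 707.2 kN.
Bearing (12 mm plate, F_u = 450 MPa): end bolts L_c = 28 − 18/2 = 19, R_n = min(1.2×19×12×450, 2.4×16×12×450) = 123.12 kN/bolt; interior L_c = 55 − 18 = 37, R_n = 207.36 kN/bolt. φR_n = 0.75 × (1×123.12 + 4×207.36) = 714.4 kN.
Tension rupture (net): A_n = (81 − 1×20)×12 = 732 mm² (U = 1.0, A_e = A_n). φR_n = 0.75 × 450 × 732 = 247.1 kN.
Tension yield (gross): A_g = 81×12 = 972 mm². φR_n = 0.90 × 300 × 972 = 262.4 kN.
Governing: min(707.2, 714.4, 247.1, 262.4) = 247.1 kN → net-section rupture.

247.1 kN (net-section rupture governs)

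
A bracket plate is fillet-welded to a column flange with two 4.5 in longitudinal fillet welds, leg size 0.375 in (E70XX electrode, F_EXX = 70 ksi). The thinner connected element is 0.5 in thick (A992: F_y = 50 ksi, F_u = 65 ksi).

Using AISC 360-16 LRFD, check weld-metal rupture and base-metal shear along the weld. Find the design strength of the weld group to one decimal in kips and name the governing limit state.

Weld metal: throat = 0.707×0.375 = 0.26513 in, L = 2×4.5 = 9 in. φR_n = 0.75 × 0.6 × 70 × 0.26513 × 9 = 75.2 kips.
Base metal shear (0.5 in plate): yield φR_n = 1.0×0.6×50×0.5×9 = 135.0 kips; rupture φR_n = 0.75×0.6×65×0.5×9 = 131.6 kips; take 131.6 kips (rupture).
Governing: min(75.2, 131.6) = 75.2 kips → weld metal.

75.2 kips (weld metal governs)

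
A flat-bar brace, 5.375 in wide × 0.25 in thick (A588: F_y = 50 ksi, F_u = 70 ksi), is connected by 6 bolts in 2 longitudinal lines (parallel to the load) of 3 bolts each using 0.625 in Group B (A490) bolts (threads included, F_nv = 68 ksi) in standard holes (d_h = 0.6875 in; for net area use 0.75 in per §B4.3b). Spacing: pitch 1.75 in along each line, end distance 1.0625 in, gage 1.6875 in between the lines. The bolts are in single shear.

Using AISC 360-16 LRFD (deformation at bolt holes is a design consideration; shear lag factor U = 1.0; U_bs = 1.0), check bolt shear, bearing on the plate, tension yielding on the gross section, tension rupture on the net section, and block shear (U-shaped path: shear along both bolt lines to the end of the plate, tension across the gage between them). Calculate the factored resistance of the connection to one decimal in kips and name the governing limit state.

50.9 kips (net-section rupture governs)

Bolt shear: A_b = π(0.625)²/4 = 0.3068 in². φR_n = 0.75 × 68 × 0.3068 × 6 × 1 = 93.9 kips.
Bearing (0.25 in plate, F_u = 70 ksi): end bolts L_c = 1.0625 − 0.6875/2 = 0.71875, R_n = min(1.2×0.71875×0.25×70, 2.4×0.625×0.25×70) = 15.094 kips/bolt; interior L_c = 1.75 − 0.6875 = 1.0625, R_n = 22.313 kips/bolt. φR_n = 0.75 × (2×15.094 + 4×22.313) = 89.6 kips.
Tension yield (gross): A_g = 5.375×0.25 = 1.3438 in². φR_n = 0.90 × 50 × 1.3438 = 60.5 kips.
Tension rupture (net): A_n = (5.375 − 2×0.75)×0.25 = 0.96875 in² (U = 1.0, A_e = A_n). φR_n = 0.75 × 70 × 0.96875 = 50.9 kips.
Block shear: shear path 2×[1.0625+2×1.75] = 2×4.5625 in, A_gv = 2.2813, A_nv = 2×(4.5625 − 2.5×0.75)×0.25 = 1.3438 in²; tension across gage: (1.6875 − 1×0.75)×0.25 = 0.23438 in². R_n = min(0.6×70×1.3438, 0.6×50×2.2813) + 1.0×70×0.23438 = min(56.44, 68.439) + 16.407 = 72.847 kips. φR_n = 0.75 × 72.847 = 54.6 kips.
Governing: min(93.9, 89.6, 60.5, 50.9, 54.6) = 50.9 kips → net-section rupture.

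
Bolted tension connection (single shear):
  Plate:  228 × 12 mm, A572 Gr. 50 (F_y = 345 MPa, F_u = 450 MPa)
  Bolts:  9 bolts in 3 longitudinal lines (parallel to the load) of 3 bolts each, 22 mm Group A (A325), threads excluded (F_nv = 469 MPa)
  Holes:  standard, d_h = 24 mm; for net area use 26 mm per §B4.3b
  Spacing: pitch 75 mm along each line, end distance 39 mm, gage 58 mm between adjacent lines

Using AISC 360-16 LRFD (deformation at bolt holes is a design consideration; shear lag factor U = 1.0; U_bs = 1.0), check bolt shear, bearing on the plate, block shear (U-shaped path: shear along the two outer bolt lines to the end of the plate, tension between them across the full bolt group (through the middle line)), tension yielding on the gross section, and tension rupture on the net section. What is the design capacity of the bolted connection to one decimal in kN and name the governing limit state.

Bolt shear: A_b = π(22)²/4 = 380.13 mm². φR_n = 0.75 × 469 × 380.13 × 9 × 1 = 1203.4 kN.
Bearing (12 mm plate, F_u = 450 MPa): end bolts L_c = 39 − 24/2 = 27, R_n = min(1.2×27×12×450, 2.4×22×12×450) = 174.96 kN/bolt; interior L_c = 75 − 24 = 51, R_n = 285.12 kN/bolt. φR_n = 0.75 × (3×174.96 + 6×285.12) = 1676.7 kN.
Block shear: shear path 2×[39+2×75] = 2×189 mm, A_gv = 4536, A_nv = 2×(189 − 2.5×26)×12 = 2976 mm²; tension across gage: (116 − 2×26)×12 = 768 mm². R_n = min(0.6×450×2976, 0.6×345×4536) + 1.0×450×768 = min(803.52, 938.95) + 345.6 = 1149.1 kN. φR_n = 0.75 × 1149.1 = 861.8 kN.
Tension yield (gross): A_g = 228×12 = 2736 mm². φR_n = 0.90 × 345 × 2736 = 849.5 kN.
Tension rupture (net): A_n = (228 − 3×26)×12 = 1800 mm² (U = 1.0, A_e = A_n). φR_n = 0.75 × 450 × 1800 = 607.5 kN.
Governing: min(1203.4, 1676.7, 861.8, 849.5, 607.5) = 607.5 kN → net-section rupture.

607.5 kN (net-section rupture governs)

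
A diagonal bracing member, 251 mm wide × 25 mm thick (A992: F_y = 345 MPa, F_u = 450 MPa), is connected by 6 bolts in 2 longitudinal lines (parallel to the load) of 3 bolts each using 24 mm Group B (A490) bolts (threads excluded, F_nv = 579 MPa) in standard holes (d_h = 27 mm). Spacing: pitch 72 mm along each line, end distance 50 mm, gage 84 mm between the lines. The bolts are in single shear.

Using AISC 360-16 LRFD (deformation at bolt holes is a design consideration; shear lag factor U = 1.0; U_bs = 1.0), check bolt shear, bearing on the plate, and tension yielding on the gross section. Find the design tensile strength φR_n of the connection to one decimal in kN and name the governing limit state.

1178.7 kN (bolt shear governs)

Bolt shear: A_b = π(24)²/4 = 452.39 mm². φR_n = 0.75 × 579 × 452.39 × 6 × 1 = 1178.7 kN.
Bearing (25 mm plate, F_u = 450 MPa): end bolts L_c = 50 − 27/2 = 36.5, R_n = min(1.2×36.5×25×450, 2.4×24×25×450) = 492.75 kN/bolt; interior L_c = 72 − 27 = 45, R_n = 607.5 kN/bolt. φR_n = 0.75 × (2×492.75 + 4×607.5) = 2561.6 kN.
Tension yield (gross): A_g = 251×25 = 6275 mm². φR_n = 0.90 × 345 × 6275 = 1948.4 kN.
Governing: min(1178.7, 2561.6, 1948.4) = 1178.7 kN → bolt shear.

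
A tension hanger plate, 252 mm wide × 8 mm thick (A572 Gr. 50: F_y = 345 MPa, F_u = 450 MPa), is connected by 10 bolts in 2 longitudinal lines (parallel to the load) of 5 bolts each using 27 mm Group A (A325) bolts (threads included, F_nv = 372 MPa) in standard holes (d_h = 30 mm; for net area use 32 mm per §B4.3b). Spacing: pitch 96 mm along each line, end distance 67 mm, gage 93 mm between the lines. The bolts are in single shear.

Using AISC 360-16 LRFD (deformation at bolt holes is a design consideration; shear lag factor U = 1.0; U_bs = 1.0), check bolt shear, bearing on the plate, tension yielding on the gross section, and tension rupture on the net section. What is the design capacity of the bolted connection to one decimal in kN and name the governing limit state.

507.6 kN (net-section rupture governs)

Bolt shear: A_b = π(27)²/4 = 572.56 mm². φR_n = 0.75 × 372 × 572.56 × 10 × 1 = 1597.4 kN.
Bearing (8 mm plate, F_u = 450 MPa): end bolts L_c = 67 − 30/2 = 52, R_n = min(1.2×52×8×450, 2.4×27×8×450) = 224.64 kN/bolt; interior L_c = 96 − 30 = 66, R_n = 233.28 kN/bolt. φR_n = 0.75 × (2×224.64 + 8×233.28) = 1736.6 kN.
Tension yield (gross): A_g = 252×8 = 2016 mm². φR_n = 0.90 × 345 × 2016 = 626.0 kN.
Tension rupture (net): A_n = (252 − 2×32)×8 = 1504 mm² (U = 1.0, A_e = A_n). φR_n = 0.75 × 450 × 1504 = 507.6 kN.
Governing: min(1597.4, 1736.6, 626.0, 507.6) = 507.6 kN → net-section rupture.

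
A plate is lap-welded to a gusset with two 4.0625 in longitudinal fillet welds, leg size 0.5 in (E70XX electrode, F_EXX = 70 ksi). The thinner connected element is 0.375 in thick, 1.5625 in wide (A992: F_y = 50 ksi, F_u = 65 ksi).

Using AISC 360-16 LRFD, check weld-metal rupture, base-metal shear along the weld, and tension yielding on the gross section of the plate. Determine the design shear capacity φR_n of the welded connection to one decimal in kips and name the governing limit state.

26.4 kips (gross-section yield governs)

Weld metal: throat = 0.707×0.5 = 0.3535 in, L = 2×4.0625 = 8.125 in. φR_n = 0.75 × 0.6 × 70 × 0.3535 × 8.125 = 90.5 kips.
Base metal shear (0.375 in plate): yield φR_n = 1.0×0.6×50×0.375×8.125 = 91.4 kips; rupture φR_n = 0.75×0.6×65×0.375×8.125 = 89.1 kips; take 89.1 kips (rupture).
Tension yield (gross): A_g = 1.5625×0.375 = 0.58594 in². φR_n = 0.90 × 50 × 0.58594 = 26.4 kips.
Governing: min(90.5, 89.1, 26.4) = 26.4 kips → gross-section yield.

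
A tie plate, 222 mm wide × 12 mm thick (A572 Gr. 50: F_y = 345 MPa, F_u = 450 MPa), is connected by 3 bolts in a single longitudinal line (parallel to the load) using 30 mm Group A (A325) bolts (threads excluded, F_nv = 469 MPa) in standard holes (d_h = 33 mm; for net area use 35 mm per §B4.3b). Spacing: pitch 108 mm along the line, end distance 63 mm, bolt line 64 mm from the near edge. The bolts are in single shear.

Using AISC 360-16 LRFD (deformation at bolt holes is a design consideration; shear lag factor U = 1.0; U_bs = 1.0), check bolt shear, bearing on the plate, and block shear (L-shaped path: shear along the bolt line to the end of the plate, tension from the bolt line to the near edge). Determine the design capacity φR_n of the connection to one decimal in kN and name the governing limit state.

Bolt shear: A_b = π(30)²/4 = 706.86 mm². φR_n = 0.75 × 469 × 706.86 × 3 × 1 = 745.9 kN.
Bearing (12 mm plate, F_u = 450 MPa): end bolts L_c = 63 − 33/2 = 46.5, R_n = min(1.2×46.5×12×450, 2.4×30×12×450) = 301.32 kN/bolt; interior L_c = 108 − 33 = 75, R_n = 388.8 kN/bolt. φR_n = 0.75 × (1×301.32 + 2×388.8) = 809.2 kN.
Block shear: shear path 1×[63+2×108] = 1×279 mm, A_gv = 3348, A_nv = 1×(279 − 2.5×35)×12 = 2298 mm²; tension to near edge: (64 − 0.5×35)×12 = 558 mm². R_n = min(0.6×450×2298, 0.6×345×3348) + 1.0×450×558 = min(620.46, 693.04) + 251.1 = 871.56 kN. φR_n = 0.75 × 871.56 = 653.7 kN.
Governing: min(745.9, 809.2, 653.7) = 653.7 kN → block shear.

653.7 kN (block shear governs)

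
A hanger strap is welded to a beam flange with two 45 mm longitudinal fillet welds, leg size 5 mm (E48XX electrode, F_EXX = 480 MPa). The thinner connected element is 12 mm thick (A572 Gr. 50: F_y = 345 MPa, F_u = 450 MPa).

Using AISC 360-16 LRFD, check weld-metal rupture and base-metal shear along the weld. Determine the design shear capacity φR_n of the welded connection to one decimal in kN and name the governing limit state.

Weld metal: throat = 0.707×5 = 3.535 mm, L = 2×45 = 90 mm. φR_n = 0.75 × 0.6 × 480 × 3.535 × 90 = 68.7 kN.
Base metal shear (12 mm plate): yield φR_n = 1.0×0.6×345×12×90 = 223.6 kN; rupture φR_n = 0.75×0.6×450×12×90 = 218.7 kN; take 218.7 kN (rupture).
Governing: min(68.7, 218.7) = 68.7 kN → weld metal.

68.7 kN (weld metal governs)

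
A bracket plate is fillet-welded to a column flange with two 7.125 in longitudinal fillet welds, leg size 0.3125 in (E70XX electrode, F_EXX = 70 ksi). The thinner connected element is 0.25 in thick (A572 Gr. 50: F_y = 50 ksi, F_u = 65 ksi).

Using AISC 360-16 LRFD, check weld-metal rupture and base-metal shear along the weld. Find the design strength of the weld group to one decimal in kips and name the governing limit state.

Weld metal: throat = 0.707×0.3125 = 0.22094 in, L = 2×7.125 = 14.25 in. φR_n = 0.75 × 0.6 × 70 × 0.22094 × 14.25 = 99.2 kips.
Base metal shear (0.25 in plate): yield φR_n = 1.0×0.6×50×0.25×14.25 = 106.9 kips; rupture φR_n = 0.75×0.6×65×0.25×14.25 = 104.2 kips; take 104.2 kips (rupture).
Governing: min(99.2, 104.2) = 99.2 kips → weld metal.

99.2 kips (weld metal governs)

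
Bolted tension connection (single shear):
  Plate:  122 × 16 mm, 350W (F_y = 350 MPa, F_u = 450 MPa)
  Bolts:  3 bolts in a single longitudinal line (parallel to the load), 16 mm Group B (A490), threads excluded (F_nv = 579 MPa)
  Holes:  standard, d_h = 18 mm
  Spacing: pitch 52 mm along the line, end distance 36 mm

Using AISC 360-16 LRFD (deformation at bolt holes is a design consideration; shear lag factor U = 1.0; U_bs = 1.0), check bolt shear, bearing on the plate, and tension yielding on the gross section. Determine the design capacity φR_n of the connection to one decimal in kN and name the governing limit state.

261.9 kN (bolt shear governs)

Bolt shear: A_b = π(16)²/4 = 201.06 mm². φR_n = 0.75 × 579 × 201.06 × 3 × 1 = 261.9 kN.
Bearing (16 mm plate, F_u = 450 MPa): end bolts L_c = 36 − 18/2 = 27, R_n = min(1.2×27×16×450, 2.4×16×16×450) = 233.28 kN/bolt; interior L_c = 52 − 18 = 34, R_n = 276.48 kN/bolt. φR_n = 0.75 × (1×233.28 + 2×276.48) = 589.7 kN.
Tension yield (gross): A_g = 122×16 = 1952 mm². φR_n = 0.90 × 350 × 1952 = 614.9 kN.
Governing: min(261.9, 589.7, 614.9) = 261.9 kN → bolt shear.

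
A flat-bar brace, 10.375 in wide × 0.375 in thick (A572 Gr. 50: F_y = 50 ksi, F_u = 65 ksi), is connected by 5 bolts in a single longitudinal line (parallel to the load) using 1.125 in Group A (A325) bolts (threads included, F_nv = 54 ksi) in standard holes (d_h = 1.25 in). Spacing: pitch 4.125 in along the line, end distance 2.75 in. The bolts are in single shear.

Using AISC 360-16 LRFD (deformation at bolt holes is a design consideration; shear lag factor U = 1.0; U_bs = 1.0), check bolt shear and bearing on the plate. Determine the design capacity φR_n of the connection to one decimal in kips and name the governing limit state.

Bolt shear: A_b = π(1.125)²/4 = 0.99402 in². φR_n = 0.75 × 54 × 0.99402 × 5 × 1 = 201.3 kips.
Bearing (0.375 in plate, F_u = 65 ksi): end bolts L_c = 2.75 − 1.25/2 = 2.125, R_n = min(1.2×2.125×0.375×65, 2.4×1.125×0.375×65) = 62.156 kips/bolt; interior L_c = 4.125 − 1.25 = 2.875, R_n = 65.813 kips/bolt. φR_n = 0.75 × (1×62.156 + 4×65.813) = 244.1 kips.
Governing: min(201.3, 244.1) = 201.3 kips → bolt shear.

201.3 kips (bolt shear governs)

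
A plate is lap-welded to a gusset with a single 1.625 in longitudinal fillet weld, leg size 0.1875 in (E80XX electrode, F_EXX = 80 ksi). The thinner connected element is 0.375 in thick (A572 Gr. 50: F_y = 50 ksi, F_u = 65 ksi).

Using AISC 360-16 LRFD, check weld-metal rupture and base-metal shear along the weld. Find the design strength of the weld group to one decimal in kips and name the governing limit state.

7.8 kips (weld metal governs)

Weld metal: throat = 0.707×0.1875 = 0.13256 in, L = 1.625 in. φR_n = 0.75 × 0.6 × 80 × 0.13256 × 1.625 = 7.8 kips.
Base metal shear (0.375 in plate): yield φR_n = 1.0×0.6×50×0.375×1.625 = 18.3 kips; rupture φR_n = 0.75×0.6×65×0.375×1.625 = 17.8 kips; take 17.8 kips (rupture).
Governing: min(7.8, 17.8) = 7.8 kips → weld metal.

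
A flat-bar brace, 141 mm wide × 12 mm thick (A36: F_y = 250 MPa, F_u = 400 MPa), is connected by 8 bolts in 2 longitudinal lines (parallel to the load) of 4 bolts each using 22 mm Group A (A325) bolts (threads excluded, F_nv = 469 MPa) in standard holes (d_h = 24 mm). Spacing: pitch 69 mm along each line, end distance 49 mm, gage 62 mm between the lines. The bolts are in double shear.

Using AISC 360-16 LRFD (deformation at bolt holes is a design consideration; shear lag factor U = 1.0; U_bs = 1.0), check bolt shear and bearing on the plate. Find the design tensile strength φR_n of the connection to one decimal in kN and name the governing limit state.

1460.2 kN (bearing governs)

Bolt shear: A_b = π(22)²/4 = 380.13 mm². φR_n = 0.75 × 469 × 380.13 × 8 × 2 = 2139.4 kN.
Bearing (12 mm plate, F_u = 400 MPa): end bolts L_c = 49 − 24/2 = 37, R_n = min(1.2×37×12×400, 2.4×22×12×400) = 213.12 kN/bolt; interior L_c = 69 − 24 = 45, R_n = 253.44 kN/bolt. φR_n = 0.75 × (2×213.12 + 6×253.44) = 1460.2 kN.
Governing: min(2139.4, 1460.2) = 1460.2 kN → bearing.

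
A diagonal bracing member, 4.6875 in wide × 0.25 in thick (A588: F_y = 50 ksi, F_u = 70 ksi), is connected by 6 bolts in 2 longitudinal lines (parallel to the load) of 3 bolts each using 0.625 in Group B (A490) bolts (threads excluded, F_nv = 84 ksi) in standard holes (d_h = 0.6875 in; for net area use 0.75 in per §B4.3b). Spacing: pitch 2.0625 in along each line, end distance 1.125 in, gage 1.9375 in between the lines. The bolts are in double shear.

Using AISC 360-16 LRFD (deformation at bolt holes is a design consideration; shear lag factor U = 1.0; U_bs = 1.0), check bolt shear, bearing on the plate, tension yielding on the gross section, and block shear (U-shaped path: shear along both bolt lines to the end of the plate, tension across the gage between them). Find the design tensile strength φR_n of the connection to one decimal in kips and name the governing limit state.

52.7 kips (gross-section yield governs)

Bolt shear: A_b = π(0.625)²/4 = 0.3068 in². φR_n = 0.75 × 84 × 0.3068 × 6 × 2 = 231.9 kips.
Bearing (0.25 in plate, F_u = 70 ksi): end bolts L_c = 1.125 − 0.6875/2 = 0.78125, R_n = min(1.2×0.78125×0.25×70, 2.4×0.625×0.25×70) = 16.406 kips/bolt; interior L_c = 2.0625 − 0.6875 = 1.375, R_n = 26.25 kips/bolt. φR_n = 0.75 × (2×16.406 + 4×26.25) = 103.4 kips.
Tension yield (gross): A_g = 4.6875×0.25 = 1.1719 in². φR_n = 0.90 × 50 × 1.1719 = 52.7 kips.
Block shear: shear path 2×[1.125+2×2.0625] = 2×5.25 in, A_gv = 2.625, A_nv = 2×(5.25 − 2.5×0.75)×0.25 = 1.6875 in²; tension across gage: (1.9375 − 1×0.75)×0.25 = 0.29688 in². R_n = min(0.6×70×1.6875, 0.6×50×2.625) + 1.0×70×0.29688 = min(70.875, 78.75) + 20.782 = 91.657 kips. φR_n = 0.75 × 91.657 = 68.7 kips.
Governing: min(231.9, 103.4, 52.7, 68.7) = 52.7 kips → gross-section yield.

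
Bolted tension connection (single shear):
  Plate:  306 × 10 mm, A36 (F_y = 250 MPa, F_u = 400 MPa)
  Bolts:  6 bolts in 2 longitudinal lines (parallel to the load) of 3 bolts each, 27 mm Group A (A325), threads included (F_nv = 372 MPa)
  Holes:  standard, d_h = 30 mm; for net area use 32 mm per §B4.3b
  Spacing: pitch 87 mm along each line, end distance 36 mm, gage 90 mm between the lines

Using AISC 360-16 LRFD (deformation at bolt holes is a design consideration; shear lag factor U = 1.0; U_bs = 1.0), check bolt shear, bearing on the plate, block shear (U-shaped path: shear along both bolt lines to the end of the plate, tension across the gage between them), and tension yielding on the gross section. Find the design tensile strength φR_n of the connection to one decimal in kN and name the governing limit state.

642.0 kN (block shear governs)

Bolt shear: A_b = π(27)²/4 = 572.56 mm². φR_n = 0.75 × 372 × 572.56 × 6 × 1 = 958.5 kN.
Bearing (10 mm plate, F_u = 400 MPa): end bolts L_c = 36 − 30/2 = 21, R_n = min(1.2×21×10×400, 2.4×27×10×400) = 100.8 kN/bolt; interior L_c = 87 − 30 = 57, R_n = 259.2 kN/bolt. φR_n = 0.75 × (2×100.8 + 4×259.2) = 928.8 kN.
Block shear: shear path 2×[36+2×87] = 2×210 mm, A_gv = 4200, A_nv = 2×(210 − 2.5×32)×10 = 2600 mm²; tension across gage: (90 − 1×32)×10 = 580 mm². R_n = min(0.6×400×2600, 0.6×250×4200) + 1.0×400×580 = min(624, 630) + 232 = 856 kN. φR_n = 0.75 × 856 = 642.0 kN.
Tension yield (gross): A_g = 306×10 = 3060 mm². φR_n = 0.90 × 250 × 3060 = 688.5 kN.
Governing: min(958.5, 928.8, 642.0, 688.5) = 642.0 kN → block shear.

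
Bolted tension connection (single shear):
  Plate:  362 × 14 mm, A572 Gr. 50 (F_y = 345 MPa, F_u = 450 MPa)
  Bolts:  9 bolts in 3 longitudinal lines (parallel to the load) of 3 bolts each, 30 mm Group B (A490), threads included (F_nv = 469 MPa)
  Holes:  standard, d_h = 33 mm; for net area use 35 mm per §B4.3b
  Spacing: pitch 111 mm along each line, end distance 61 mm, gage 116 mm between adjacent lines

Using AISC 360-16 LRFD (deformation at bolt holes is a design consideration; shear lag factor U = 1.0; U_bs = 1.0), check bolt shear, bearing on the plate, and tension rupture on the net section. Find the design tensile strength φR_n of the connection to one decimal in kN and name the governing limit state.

Bolt shear: A_b = π(30)²/4 = 706.86 mm². φR_n = 0.75 × 469 × 706.86 × 9 × 1 = 2237.7 kN.
Bearing (14 mm plate, F_u = 450 MPa): end bolts L_c = 61 − 33/2 = 44.5, R_n = min(1.2×44.5×14×450, 2.4×30×14×450) = 336.42 kN/bolt; interior L_c = 111 − 33 = 78, R_n = 453.6 kN/bolt. φR_n = 0.75 × (3×336.42 + 6×453.6) = 2798.1 kN.
Tension rupture (net): A_n = (362 − 3×35)×14 = 3598 mm² (U = 1.0, A_e = A_n). φR_n = 0.75 × 450 × 3598 = 1214.3 kN.
Governing: min(2237.7, 2798.1, 1214.3) = 1214.3 kN → net-section rupture.

1214.3 kN (net-section rupture governs)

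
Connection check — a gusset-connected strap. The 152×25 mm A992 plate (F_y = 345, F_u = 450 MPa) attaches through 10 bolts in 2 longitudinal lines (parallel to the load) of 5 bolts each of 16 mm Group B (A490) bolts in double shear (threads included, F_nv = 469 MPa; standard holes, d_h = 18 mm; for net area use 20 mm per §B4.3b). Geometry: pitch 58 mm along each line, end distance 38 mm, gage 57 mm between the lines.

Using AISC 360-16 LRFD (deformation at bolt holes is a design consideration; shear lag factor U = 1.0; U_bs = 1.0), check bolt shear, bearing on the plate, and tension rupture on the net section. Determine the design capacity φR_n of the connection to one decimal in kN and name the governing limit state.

945.0 kN (net-section rupture governs)

Bolt shear: A_b = π(16)²/4 = 201.06 mm². φR_n = 0.75 × 469 × 201.06 × 10 × 2 = 1414.5 kN.
Bearing (25 mm plate, F_u = 450 MPa): end bolts L_c = 38 − 18/2 = 29, R_n = min(1.2×29×25×450, 2.4×16×25×450) = 391.5 kN/bolt; interior L_c = 58 − 18 = 40, R_n = 432 kN/bolt. φR_n = 0.75 × (2×391.5 + 8×432) = 3179.3 kN.
Tension rupture (net): A_n = (152 − 2×20)×25 = 2800 mm² (U = 1.0, A_e = A_n). φR_n = 0.75 × 450 × 2800 = 945.0 kN.
Governing: min(1414.5, 3179.3, 945.0) = 945.0 kN → net-section rupture.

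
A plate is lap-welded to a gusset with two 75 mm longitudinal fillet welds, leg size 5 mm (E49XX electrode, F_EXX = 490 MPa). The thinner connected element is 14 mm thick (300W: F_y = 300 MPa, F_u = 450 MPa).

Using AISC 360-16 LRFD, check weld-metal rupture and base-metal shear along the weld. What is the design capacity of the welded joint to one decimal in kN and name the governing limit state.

116.9 kN (weld metal governs)

Weld metal: throat = 0.707×5 = 3.535 mm, L = 2×75 = 150 mm. φR_n = 0.75 × 0.6 × 490 × 3.535 × 150 = 116.9 kN.
Base metal shear (14 mm plate): yield φR_n = 1.0×0.6×300×14×150 = 378.0 kN; rupture φR_n = 0.75×0.6×450×14×150 = 425.3 kN; take 378.0 kN (yield).
Governing: min(116.9, 378.0) = 116.9 kN → weld metal.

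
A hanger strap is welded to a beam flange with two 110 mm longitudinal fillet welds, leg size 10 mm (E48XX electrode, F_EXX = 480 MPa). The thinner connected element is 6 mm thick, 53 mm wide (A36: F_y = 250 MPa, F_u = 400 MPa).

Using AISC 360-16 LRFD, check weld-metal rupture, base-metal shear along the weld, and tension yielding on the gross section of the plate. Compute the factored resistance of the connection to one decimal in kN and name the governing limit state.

71.6 kN (gross-section yield governs)

Weld metal: throat = 0.707×10 = 7.07 mm, L = 2×110 = 220 mm. φR_n = 0.75 × 0.6 × 480 × 7.07 × 220 = 336.0 kN.
Base metal shear (6 mm plate): yield φR_n = 1.0×0.6×250×6×220 = 198.0 kN; rupture φR_n = 0.75×0.6×400×6×220 = 237.6 kN; take 198.0 kN (yield).
Tension yield (gross): A_g = 53×6 = 318 mm². φR_n = 0.90 × 250 × 318 = 71.6 kN.
Governing: min(336.0, 198.0, 71.6) = 71.6 kN → gross-section yield.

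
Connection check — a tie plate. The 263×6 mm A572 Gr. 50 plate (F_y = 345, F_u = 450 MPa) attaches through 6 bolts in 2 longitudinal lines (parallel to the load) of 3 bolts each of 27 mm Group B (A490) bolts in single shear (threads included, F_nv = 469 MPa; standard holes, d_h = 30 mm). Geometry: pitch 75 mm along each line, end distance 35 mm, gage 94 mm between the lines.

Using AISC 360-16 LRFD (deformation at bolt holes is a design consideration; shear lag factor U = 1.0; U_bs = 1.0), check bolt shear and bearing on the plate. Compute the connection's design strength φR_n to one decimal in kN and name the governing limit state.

534.6 kN (bearing governs)

Bolt shear: A_b = π(27)²/4 = 572.56 mm². φR_n = 0.75 × 469 × 572.56 × 6 × 1 = 1208.4 kN.
Bearing (6 mm plate, F_u = 450 MPa): end bolts L_c = 35 − 30/2 = 20, R_n = min(1.2×20×6×450, 2.4×27×6×450) = 64.8 kN/bolt; interior L_c = 75 − 30 = 45, R_n = 145.8 kN/bolt. φR_n = 0.75 × (2×64.8 + 4×145.8) = 534.6 kN.
Governing: min(1208.4, 534.6) = 534.6 kN → bearing.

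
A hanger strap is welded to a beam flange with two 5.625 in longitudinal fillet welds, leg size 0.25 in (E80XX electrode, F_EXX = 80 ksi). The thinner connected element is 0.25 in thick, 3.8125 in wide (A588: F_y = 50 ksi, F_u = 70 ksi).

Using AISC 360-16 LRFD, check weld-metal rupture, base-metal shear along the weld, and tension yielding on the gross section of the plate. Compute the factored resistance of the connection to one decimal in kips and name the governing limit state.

42.9 kips (gross-section yield governs)

Weld metal: throat = 0.707×0.25 = 0.17675 in, L = 2×5.625 = 11.25 in. φR_n = 0.75 × 0.6 × 80 × 0.17675 × 11.25 = 71.6 kips.
Base metal shear (0.25 in plate): yield φR_n = 1.0×0.6×50×0.25×11.25 = 84.4 kips; rupture φR_n = 0.75×0.6×70×0.25×11.25 = 88.6 kips; take 84.4 kips (yield).
Tension yield (gross): A_g = 3.8125×0.25 = 0.95313 in². φR_n = 0.90 × 50 × 0.95313 = 42.9 kips.
Governing: min(71.6, 84.4, 42.9) = 42.9 kips → gross-section yield.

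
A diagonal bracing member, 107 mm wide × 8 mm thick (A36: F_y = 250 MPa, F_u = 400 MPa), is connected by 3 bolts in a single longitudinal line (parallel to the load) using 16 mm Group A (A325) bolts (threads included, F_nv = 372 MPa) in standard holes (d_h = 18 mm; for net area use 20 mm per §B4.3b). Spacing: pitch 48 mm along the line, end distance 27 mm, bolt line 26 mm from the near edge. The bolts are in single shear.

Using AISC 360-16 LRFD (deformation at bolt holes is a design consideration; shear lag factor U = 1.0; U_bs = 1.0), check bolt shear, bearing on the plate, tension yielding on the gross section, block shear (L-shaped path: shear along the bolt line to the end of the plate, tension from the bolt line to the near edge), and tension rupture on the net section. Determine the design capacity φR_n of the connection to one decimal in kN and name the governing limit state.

143.5 kN (block shear governs)

Bolt shear: A_b = π(16)²/4 = 201.06 mm². φR_n = 0.75 × 372 × 201.06 × 3 × 1 = 168.3 kN.
Bearing (8 mm plate, F_u = 400 MPa): end bolts L_c = 27 − 18/2 = 18, R_n = min(1.2×18×8×400, 2.4×16×8×400) = 69.12 kN/bolt; interior L_c = 48 − 18 = 30, R_n = 115.2 kN/bolt. φR_n = 0.75 × (1×69.12 + 2×115.2) = 224.6 kN.
Tension yield (gross): A_g = 107×8 = 856 mm². φR_n = 0.90 × 250 × 856 = 192.6 kN.
Block shear: shear path 1×[27+2×48] = 1×123 mm, A_gv = 984, A_nv = 1×(123 − 2.5×20)×8 = 584 mm²; tension to near edge: (26 − 0.5×20)×8 = 128 mm². R_n = min(0.6×400×584, 0.6×250×984) + 1.0×400×128 = min(140.16, 147.6) + 51.2 = 191.36 kN. φR_n = 0.75 × 191.36 = 143.5 kN.
Tension rupture (net): A_n = (107 − 1×20)×8 = 696 mm² (U = 1.0, A_e = A_n). φR_n = 0.75 × 400 × 696 = 208.8 kN.
Governing: min(168.3, 224.6, 192.6, 143.5, 208.8) = 143.5 kN → block shear.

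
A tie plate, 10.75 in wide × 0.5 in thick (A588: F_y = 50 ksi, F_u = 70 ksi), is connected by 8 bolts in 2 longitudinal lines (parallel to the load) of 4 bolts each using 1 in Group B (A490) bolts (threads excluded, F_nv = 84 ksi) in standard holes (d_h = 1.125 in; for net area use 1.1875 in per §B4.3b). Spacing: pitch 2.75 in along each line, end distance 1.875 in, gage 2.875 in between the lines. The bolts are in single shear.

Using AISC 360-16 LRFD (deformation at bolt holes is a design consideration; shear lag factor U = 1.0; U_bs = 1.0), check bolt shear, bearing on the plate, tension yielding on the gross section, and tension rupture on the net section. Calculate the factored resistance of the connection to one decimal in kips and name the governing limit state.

219.8 kips (net-section rupture governs)

Bolt shear: A_b = π(1)²/4 = 0.7854 in². φR_n = 0.75 × 84 × 0.7854 × 8 × 1 = 395.8 kips.
Bearing (0.5 in plate, F_u = 70 ksi): end bolts L_c = 1.875 − 1.125/2 = 1.3125, R_n = min(1.2×1.3125×0.5×70, 2.4×1×0.5×70) = 55.125 kips/bolt; interior L_c = 2.75 − 1.125 = 1.625, R_n = 68.25 kips/bolt. φR_n = 0.75 × (2×55.125 + 6×68.25) = 389.8 kips.
Tension yield (gross): A_g = 10.75×0.5 = 5.375 in². φR_n = 0.90 × 50 × 5.375 = 241.9 kips.
Tension rupture (net): A_n = (10.75 − 2×1.1875)×0.5 = 4.1875 in² (U = 1.0, A_e = A_n). φR_n = 0.75 × 70 × 4.1875 = 219.8 kips.
Governing: min(395.8, 389.8, 241.9, 219.8) = 219.8 kips → net-section rupture.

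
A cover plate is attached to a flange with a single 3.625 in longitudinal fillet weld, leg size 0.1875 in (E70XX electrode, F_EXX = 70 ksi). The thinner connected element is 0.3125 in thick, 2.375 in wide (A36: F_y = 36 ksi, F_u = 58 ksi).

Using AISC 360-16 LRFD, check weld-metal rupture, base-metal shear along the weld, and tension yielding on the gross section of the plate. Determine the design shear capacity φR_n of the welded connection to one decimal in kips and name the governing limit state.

Weld metal: throat = 0.707×0.1875 = 0.13256 in, L = 3.625 in. φR_n = 0.75 × 0.6 × 70 × 0.13256 × 3.625 = 15.1 kips.
Base metal shear (0.3125 in plate): yield φR_n = 1.0×0.6×36×0.3125×3.625 = 24.5 kips; rupture φR_n = 0.75×0.6×58×0.3125×3.625 = 29.6 kips; take 24.5 kips (yield).
Tension yield (gross): A_g = 2.375×0.3125 = 0.74219 in². φR_n = 0.90 × 36 × 0.74219 = 24.0 kips.
Governing: min(15.1, 24.5, 24.0) = 15.1 kips → weld metal.

15.1 kips (weld metal governs)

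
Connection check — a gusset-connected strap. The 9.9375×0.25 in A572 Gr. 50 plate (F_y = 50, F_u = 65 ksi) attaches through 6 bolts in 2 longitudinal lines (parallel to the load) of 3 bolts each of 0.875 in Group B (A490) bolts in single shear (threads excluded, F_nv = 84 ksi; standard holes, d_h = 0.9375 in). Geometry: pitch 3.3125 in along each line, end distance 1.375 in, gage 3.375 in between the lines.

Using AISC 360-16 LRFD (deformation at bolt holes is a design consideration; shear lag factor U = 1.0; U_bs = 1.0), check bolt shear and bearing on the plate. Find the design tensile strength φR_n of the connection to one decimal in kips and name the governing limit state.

128.9 kips (bearing governs)

Bolt shear: A_b = π(0.875)²/4 = 0.60132 in². φR_n = 0.75 × 84 × 0.60132 × 6 × 1 = 227.3 kips.
Bearing (0.25 in plate, F_u = 65 ksi): end bolts L_c = 1.375 − 0.9375/2 = 0.90625, R_n = min(1.2×0.90625×0.25×65, 2.4×0.875×0.25×65) = 17.672 kips/bolt; interior L_c = 3.3125 − 0.9375 = 2.375, R_n = 34.125 kips/bolt. φR_n = 0.75 × (2×17.672 + 4×34.125) = 128.9 kips.
Governing: min(227.3, 128.9) = 128.9 kips → bearing.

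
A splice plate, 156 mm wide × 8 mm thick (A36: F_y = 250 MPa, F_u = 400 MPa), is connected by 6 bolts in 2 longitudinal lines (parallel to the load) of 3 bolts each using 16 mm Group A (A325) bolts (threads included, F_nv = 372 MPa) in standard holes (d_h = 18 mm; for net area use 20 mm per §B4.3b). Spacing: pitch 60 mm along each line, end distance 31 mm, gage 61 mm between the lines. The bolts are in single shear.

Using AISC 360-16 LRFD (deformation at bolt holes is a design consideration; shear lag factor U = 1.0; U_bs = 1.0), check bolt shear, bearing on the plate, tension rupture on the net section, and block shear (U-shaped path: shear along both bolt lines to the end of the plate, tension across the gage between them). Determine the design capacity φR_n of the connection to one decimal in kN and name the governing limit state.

Bolt shear: A_b = π(16)²/4 = 201.06 mm². φR_n = 0.75 × 372 × 201.06 × 6 × 1 = 336.6 kN.
Bearing (8 mm plate, F_u = 400 MPa): end bolts L_c = 31 − 18/2 = 22, R_n = min(1.2×22×8×400, 2.4×16×8×400) = 84.48 kN/bolt; interior L_c = 60 − 18 = 42, R_n = 122.88 kN/bolt. φR_n = 0.75 × (2×84.48 + 4×122.88) = 495.4 kN.
Tension rupture (net): A_n = (156 − 2×20)×8 = 928 mm² (U = 1.0, A_e = A_n). φR_n = 0.75 × 400 × 928 = 278.4 kN.
Block shear: shear path 2×[31+2×60] = 2×151 mm, A_gv = 2416, A_nv = 2×(151 − 2.5×20)×8 = 1616 mm²; tension across gage: (61 − 1×20)×8 = 328 mm². R_n = min(0.6×400×1616, 0.6×250×2416) + 1.0×400×328 = min(387.84, 362.4) + 131.2 = 493.6 kN. φR_n = 0.75 × 493.6 = 370.2 kN.
Governing: min(336.6, 495.4, 278.4, 370.2) = 278.4 kN → net-section rupture.

278.4 kN (net-section rupture governs)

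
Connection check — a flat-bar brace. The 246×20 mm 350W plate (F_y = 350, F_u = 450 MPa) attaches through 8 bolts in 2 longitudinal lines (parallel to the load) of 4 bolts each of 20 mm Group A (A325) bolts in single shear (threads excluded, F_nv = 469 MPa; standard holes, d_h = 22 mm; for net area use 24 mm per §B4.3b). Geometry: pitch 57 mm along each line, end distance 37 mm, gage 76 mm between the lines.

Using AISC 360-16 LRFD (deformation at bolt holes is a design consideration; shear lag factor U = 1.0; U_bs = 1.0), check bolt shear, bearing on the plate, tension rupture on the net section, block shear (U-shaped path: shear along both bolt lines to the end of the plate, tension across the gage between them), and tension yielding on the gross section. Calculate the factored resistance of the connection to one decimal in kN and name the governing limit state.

884.0 kN (bolt shear governs)

Bolt shear: A_b = π(20)²/4 = 314.16 mm². φR_n = 0.75 × 469 × 314.16 × 8 × 1 = 884.0 kN.
Bearing (20 mm plate, F_u = 450 MPa): end bolts L_c = 37 − 22/2 = 26, R_n = min(1.2×26×20×450, 2.4×20×20×450) = 280.8 kN/bolt; interior L_c = 57 − 22 = 35, R_n = 378 kN/bolt. φR_n = 0.75 × (2×280.8 + 6×378) = 2122.2 kN.
Tension rupture (net): A_n = (246 − 2×24)×20 = 3960 mm² (U = 1.0, A_e = A_n). φR_n = 0.75 × 450 × 3960 = 1336.5 kN.
Block shear: shear path 2×[37+3×57] = 2×208 mm, A_gv = 8320, A_nv = 2×(208 − 3.5×24)×20 = 4960 mm²; tension across gage: (76 − 1×24)×20 = 1040 mm². R_n = min(0.6×450×4960, 0.6×350×8320) + 1.0×450×1040 = min(1339.2, 1747.2) + 468 = 1807.2 kN. φR_n = 0.75 × 1807.2 = 1355.4 kN.
Tension yield (gross): A_g = 246×20 = 4920 mm². φR_n = 0.90 × 350 × 4920 = 1549.8 kN.
Governing: min(884.0, 2122.2, 1336.5, 1355.4, 1549.8) = 884.0 kN → bolt shear.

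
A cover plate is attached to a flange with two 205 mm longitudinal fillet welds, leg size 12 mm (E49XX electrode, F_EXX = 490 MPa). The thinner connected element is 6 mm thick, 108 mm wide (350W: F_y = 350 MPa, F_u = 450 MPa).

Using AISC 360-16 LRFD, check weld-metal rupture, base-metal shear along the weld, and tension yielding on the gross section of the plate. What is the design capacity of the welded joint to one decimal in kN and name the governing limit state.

Weld metal: throat = 0.707×12 = 8.484 mm, L = 2×205 = 410 mm. φR_n = 0.75 × 0.6 × 490 × 8.484 × 410 = 767.0 kN.
Base metal shear (6 mm plate): yield φR_n = 1.0×0.6×350×6×410 = 516.6 kN; rupture φR_n = 0.75×0.6×450×6×410 = 498.2 kN; take 498.2 kN (rupture).
Tension yield (gross): A_g = 108×6 = 648 mm². φR_n = 0.90 × 350 × 648 = 204.1 kN.
Governing: min(767.0, 498.2, 204.1) = 204.1 kN → gross-section yield.

204.1 kN (gross-section yield governs)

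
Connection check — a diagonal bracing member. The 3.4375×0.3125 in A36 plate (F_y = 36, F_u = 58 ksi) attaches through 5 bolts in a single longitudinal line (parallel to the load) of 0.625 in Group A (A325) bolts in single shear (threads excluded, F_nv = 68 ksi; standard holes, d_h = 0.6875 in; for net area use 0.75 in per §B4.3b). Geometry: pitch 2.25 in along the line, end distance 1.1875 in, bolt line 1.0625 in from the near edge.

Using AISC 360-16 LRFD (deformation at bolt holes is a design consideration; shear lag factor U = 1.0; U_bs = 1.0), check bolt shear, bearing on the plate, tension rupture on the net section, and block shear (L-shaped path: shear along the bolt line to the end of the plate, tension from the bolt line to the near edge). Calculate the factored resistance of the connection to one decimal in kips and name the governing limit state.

Bolt shear: A_b = π(0.625)²/4 = 0.3068 in². φR_n = 0.75 × 68 × 0.3068 × 5 × 1 = 78.2 kips.
Bearing (0.3125 in plate, F_u = 58 ksi): end bolts L_c = 1.1875 − 0.6875/2 = 0.84375, R_n = min(1.2×0.84375×0.3125×58, 2.4×0.625×0.3125×58) = 18.352 kips/bolt; interior L_c = 2.25 − 0.6875 = 1.5625, R_n = 27.188 kips/bolt. φR_n = 0.75 × (1×18.352 + 4×27.188) = 95.3 kips.
Tension rupture (net): A_n = (3.4375 − 1×0.75)×0.3125 = 0.83984 in² (U = 1.0, A_e = A_n). φR_n = 0.75 × 58 × 0.83984 = 36.5 kips.
Block shear: shear path 1×[1.1875+4×2.25] = 1×10.1875 in, A_gv = 3.1836, A_nv = 1×(10.1875 − 4.5×0.75)×0.3125 = 2.1289 in²; tension to near edge: (1.0625 − 0.5×0.75)×0.3125 = 0.21484 in². R_n = min(0.6×58×2.1289, 0.6×36×3.1836) + 1.0×58×0.21484 = min(74.086, 68.766) + 12.461 = 81.227 kips. φR_n = 0.75 × 81.227 = 60.9 kips.
Governing: min(78.2, 95.3, 36.5, 60.9) = 36.5 kips → net-section rupture.

36.5 kips (net-section rupture governs)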